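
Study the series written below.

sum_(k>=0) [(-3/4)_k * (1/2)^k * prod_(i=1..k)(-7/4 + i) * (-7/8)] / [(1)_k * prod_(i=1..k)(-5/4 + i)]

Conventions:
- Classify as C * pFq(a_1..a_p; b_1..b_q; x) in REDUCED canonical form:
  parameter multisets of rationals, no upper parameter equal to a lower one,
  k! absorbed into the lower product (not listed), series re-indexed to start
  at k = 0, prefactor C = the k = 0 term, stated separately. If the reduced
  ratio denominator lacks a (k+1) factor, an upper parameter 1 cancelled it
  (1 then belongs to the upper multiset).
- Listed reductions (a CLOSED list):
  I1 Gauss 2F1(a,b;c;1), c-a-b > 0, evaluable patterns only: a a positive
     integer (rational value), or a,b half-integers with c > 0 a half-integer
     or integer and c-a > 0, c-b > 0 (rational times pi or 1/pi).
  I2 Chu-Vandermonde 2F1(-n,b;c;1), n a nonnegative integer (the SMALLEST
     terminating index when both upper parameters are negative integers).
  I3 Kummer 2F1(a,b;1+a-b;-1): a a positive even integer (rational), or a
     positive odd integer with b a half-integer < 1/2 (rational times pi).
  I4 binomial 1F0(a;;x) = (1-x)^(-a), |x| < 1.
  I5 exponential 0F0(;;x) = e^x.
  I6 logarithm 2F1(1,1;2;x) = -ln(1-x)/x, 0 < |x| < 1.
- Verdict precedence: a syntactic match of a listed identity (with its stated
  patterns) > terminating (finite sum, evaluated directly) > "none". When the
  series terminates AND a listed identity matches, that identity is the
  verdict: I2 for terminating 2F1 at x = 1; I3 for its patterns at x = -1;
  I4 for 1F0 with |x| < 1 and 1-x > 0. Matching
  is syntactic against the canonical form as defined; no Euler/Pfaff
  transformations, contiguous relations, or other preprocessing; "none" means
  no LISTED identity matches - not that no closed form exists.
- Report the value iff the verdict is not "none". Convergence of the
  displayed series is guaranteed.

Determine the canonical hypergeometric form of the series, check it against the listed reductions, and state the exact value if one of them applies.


The series (x = 1/2) is 2F1: upper {-3/4, -3/4}, lower {-1/4}, prefactor -7/8. Verdict: no listed reduction: x = 1/2 and upper {-3/4, -3/4} fail every I1-I6 pattern.

Key step: t_0 being -7/8, the running product (prefactor -7/8) telescopes to a rising factorial.
Ratio: r(k) = (1/2) * (k-3/4) (k-3/4) / [(k-1/4) (k+1)] - poly over poly, x = (1/2) from leading terms; C = -7/8 at k = 0.


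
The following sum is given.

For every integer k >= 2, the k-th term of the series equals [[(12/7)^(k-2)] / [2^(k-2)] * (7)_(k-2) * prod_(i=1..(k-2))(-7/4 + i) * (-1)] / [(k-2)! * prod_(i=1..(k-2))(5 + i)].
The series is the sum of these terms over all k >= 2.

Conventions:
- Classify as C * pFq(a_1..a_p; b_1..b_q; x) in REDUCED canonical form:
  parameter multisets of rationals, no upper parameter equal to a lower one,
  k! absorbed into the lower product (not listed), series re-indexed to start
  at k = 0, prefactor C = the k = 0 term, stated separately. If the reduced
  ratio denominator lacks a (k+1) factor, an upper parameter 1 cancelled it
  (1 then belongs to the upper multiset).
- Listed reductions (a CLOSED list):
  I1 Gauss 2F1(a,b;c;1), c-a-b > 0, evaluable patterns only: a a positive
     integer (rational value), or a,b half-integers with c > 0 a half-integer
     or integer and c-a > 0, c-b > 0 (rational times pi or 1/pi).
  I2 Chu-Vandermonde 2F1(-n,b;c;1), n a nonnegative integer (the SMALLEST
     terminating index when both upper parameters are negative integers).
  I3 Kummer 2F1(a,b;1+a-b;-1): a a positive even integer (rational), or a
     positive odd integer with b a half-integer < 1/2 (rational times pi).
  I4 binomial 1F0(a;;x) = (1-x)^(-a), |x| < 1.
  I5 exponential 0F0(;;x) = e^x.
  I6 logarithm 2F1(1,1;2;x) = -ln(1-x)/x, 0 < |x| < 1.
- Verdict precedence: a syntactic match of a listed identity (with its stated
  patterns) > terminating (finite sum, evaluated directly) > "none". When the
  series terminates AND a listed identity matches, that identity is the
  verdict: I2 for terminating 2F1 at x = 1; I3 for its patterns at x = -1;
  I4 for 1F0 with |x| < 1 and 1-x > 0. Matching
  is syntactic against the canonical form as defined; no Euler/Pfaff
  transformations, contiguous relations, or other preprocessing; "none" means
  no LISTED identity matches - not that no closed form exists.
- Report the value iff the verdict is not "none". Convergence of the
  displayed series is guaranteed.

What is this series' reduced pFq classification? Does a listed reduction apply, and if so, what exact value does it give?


Key step: with t_0 = -1, the running product (prefactor -1) telescopes to a rising factorial.
Consecutive-term ratio: r(k) = (6/7) * (k-3/4) (k+7) / [(k+6) (k+1)] - poly over poly, x = (6/7) from leading terms; C = -1 at k = 0.

The series (x = 6/7) is 2F1: upper {-3/4, 7}, lower {6}, prefactor -1. Verdict: none. No listed pattern accepts 2F1(-3/4, 7; 6; 6/7).


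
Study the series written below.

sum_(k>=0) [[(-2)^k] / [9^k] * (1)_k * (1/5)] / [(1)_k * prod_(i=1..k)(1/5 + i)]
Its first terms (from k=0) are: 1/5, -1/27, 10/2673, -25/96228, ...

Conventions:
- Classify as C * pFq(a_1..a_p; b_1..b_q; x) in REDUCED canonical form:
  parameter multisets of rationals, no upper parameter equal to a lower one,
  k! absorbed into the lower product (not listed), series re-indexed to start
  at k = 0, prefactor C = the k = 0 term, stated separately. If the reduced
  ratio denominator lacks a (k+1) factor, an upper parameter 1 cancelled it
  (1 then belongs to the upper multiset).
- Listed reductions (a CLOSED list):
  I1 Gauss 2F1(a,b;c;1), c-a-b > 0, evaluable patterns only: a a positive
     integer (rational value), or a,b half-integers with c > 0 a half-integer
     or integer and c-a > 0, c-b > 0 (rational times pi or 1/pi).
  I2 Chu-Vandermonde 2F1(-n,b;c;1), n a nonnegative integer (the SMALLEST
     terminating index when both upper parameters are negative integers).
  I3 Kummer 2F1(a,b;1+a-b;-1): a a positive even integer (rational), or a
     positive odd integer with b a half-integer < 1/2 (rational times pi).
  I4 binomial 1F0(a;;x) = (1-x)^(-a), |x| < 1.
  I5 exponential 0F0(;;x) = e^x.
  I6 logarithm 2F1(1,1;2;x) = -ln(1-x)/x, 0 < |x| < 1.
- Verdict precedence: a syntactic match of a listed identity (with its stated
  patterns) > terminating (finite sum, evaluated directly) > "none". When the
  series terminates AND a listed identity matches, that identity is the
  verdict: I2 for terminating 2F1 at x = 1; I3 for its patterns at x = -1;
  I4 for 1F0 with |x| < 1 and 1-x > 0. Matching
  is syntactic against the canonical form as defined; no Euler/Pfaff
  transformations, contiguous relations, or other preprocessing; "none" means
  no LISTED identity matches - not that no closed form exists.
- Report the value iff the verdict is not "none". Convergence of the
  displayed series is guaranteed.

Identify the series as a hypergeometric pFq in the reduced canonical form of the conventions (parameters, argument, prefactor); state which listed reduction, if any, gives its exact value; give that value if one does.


With C = 1/5: the canonical form is 1F1(1; 6/5; -2/9). Verdict: none. Every listed pattern misses the 1F1 form at -2/9, upper {1}.

Key step: with t_0 = 1/5, (1)_k (C = 1/5, x = -2/9) is k! itself.
Ratio: r(k) = (-2/9) * (k+1) / [(k+6/5) (k+1)] ; factor over Q: parameters, x = (-2/9), and C = 1/5.


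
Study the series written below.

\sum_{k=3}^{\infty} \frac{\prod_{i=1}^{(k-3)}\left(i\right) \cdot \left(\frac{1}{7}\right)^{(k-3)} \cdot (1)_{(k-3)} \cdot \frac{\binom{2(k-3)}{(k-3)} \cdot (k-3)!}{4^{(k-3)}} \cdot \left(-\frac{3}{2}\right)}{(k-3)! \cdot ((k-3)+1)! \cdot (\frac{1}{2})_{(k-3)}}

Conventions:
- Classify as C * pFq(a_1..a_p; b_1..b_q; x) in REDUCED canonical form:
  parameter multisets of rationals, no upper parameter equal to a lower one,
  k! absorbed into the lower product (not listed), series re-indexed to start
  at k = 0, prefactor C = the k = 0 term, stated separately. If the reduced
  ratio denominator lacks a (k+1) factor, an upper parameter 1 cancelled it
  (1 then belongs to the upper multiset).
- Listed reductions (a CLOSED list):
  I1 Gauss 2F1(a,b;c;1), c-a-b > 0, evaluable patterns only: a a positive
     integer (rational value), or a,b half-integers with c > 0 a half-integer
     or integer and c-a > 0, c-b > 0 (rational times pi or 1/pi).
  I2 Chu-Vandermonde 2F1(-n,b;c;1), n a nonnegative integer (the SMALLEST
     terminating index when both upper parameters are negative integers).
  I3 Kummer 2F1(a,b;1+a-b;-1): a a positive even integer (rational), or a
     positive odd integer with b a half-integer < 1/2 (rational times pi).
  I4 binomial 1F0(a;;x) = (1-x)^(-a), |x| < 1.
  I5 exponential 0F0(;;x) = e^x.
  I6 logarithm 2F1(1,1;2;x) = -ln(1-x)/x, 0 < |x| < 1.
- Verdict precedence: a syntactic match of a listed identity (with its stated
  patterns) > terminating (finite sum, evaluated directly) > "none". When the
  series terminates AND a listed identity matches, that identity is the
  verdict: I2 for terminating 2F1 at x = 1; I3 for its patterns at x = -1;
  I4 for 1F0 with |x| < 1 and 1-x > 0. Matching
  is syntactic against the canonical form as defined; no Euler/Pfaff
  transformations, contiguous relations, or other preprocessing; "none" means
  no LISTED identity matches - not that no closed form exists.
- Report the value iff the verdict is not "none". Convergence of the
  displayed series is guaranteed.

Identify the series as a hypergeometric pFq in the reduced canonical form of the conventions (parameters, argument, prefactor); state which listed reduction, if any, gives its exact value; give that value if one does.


With C = -\frac{3}{2}: the canonical form is 2F1(1, 1; 2; \frac{1}{7}). Verdict: this is logarithm (I6) (the logarithm: parameters (1,1;2), x = \frac{1}{7}). Hence: \frac{21}{2} \cdot \ln\left(\frac{6}{7}\right).

Structural cue: with t_0 = -\frac{3}{2}, C(2k,k) (prefactor -3/2) equals 4^k (1/2)_k / k!.
Adjacent-term ratio: r(k) = \frac{1}{7} * (k+1) (k+1) / [(k+2) (k+1)] ; factor over Q: parameters, x = \frac{1}{7}, and C = -\frac{3}{2}.


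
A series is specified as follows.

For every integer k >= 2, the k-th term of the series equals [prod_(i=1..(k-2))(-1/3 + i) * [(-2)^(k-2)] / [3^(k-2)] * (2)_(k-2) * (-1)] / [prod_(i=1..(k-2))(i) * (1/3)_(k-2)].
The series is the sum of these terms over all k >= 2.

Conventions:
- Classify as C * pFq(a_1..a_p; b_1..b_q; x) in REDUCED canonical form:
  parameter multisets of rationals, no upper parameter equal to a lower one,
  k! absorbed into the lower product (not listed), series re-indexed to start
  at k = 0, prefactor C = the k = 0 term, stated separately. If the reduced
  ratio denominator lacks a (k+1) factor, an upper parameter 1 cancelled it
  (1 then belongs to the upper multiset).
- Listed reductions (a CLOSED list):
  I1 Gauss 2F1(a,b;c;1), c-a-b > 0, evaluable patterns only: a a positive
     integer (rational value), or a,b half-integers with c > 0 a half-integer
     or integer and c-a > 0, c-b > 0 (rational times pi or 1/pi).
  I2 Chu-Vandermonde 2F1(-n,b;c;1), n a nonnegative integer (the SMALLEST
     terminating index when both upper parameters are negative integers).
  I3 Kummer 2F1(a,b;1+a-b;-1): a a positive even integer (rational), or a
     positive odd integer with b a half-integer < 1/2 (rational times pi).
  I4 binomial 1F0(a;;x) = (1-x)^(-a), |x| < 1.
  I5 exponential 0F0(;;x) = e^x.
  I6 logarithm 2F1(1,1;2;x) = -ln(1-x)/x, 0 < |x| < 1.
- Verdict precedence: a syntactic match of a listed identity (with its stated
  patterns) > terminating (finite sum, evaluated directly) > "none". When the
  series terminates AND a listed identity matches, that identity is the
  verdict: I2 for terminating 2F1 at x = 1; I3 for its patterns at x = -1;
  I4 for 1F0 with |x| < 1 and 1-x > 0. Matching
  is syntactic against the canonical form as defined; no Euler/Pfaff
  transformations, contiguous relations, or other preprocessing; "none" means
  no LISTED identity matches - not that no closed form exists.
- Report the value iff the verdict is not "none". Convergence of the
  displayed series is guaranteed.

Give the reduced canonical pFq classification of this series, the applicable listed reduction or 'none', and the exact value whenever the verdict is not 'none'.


Key observation: with t_0 = -1, the product of the first k integers (C = -1) is k!.
Term ratio: r(k) = (-2/3) * (k+2/3) (k+2) / [(k+1/3) (k+1)] - rational; roots negated = parameters, x = (-2/3), C = -1.

With C = -1: the canonical form is 2F1(2/3, 2; 1/3; -2/3). Verdict: none - at argument -2/3 the multisets {2/3, 2} ; {1/3} match no listed identity.


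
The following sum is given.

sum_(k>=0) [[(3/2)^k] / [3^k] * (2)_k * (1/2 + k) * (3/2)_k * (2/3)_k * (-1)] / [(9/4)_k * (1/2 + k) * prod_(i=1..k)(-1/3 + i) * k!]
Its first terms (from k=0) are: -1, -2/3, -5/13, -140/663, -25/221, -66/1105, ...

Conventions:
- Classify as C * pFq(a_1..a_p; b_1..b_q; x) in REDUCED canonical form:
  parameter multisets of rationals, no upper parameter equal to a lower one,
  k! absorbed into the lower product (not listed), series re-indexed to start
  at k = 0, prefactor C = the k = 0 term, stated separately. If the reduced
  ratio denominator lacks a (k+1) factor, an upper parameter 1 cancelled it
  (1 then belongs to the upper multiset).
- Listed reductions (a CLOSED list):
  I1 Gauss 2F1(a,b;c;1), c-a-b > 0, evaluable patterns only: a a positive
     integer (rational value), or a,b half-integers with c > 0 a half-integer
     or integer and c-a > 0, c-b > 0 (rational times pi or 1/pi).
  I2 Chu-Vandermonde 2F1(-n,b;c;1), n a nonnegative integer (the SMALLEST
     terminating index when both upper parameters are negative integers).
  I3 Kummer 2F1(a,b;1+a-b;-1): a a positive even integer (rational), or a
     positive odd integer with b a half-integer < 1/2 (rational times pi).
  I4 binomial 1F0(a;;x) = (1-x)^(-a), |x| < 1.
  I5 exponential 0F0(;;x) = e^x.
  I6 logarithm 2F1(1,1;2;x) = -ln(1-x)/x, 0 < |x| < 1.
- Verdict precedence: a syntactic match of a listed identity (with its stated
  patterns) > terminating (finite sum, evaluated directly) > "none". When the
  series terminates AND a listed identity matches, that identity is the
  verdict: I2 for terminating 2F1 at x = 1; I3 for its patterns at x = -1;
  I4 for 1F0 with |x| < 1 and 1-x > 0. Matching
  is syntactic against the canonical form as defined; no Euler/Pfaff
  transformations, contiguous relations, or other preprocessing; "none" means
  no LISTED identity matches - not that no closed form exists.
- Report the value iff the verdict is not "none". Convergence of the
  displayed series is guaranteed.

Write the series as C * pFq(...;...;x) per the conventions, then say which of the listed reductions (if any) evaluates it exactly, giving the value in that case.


x = 1/2 here; the reduced form reads 2F1, upper {3/2, 2}, lower {9/4}, C = -1. Verdict: none - this 2F1 at x = 1/2 matches no listed pattern, and upper {3/2, 2} holds no stopper.

Structural cue: t_0 being -1, the factor k + 1/2 cancels (top and bottom), leaving C = -1, x = 1/2.
Consecutive-term ratio: r(k) = (1/2) * (k+3/2) (k+2) / [(k+9/4) (k+1)] - rational in k. x = (1/2); t_0 = -1; negate the roots.


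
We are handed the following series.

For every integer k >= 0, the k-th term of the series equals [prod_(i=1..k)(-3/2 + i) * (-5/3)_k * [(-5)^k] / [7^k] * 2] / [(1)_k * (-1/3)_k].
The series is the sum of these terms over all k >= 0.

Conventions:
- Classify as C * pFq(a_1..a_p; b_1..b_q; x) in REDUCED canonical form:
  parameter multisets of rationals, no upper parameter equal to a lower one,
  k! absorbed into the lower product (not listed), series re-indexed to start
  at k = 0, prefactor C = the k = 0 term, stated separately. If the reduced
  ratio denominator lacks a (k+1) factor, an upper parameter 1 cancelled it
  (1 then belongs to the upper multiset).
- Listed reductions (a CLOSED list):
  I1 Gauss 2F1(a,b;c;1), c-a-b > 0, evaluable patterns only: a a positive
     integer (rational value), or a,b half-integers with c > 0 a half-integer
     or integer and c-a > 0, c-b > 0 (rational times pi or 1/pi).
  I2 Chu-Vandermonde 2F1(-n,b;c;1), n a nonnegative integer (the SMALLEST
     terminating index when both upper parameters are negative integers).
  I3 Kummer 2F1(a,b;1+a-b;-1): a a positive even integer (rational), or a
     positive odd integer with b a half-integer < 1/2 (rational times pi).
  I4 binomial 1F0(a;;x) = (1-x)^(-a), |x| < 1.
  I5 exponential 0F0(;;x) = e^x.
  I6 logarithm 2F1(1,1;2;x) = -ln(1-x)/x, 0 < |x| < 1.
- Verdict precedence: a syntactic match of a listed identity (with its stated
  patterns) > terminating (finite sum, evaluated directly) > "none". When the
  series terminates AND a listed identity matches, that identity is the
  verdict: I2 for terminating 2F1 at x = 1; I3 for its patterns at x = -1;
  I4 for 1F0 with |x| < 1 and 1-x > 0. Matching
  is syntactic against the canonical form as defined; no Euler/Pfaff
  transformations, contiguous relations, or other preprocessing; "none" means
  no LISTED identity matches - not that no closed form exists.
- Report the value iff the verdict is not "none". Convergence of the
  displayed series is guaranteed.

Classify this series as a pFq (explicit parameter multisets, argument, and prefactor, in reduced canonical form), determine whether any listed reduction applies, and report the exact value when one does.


Classification (C = 2): 2F1 with upper {-5/3, -1/2}, lower {-1/3}, argument x = -5/7. Verdict: none - this 2F1 at x = -5/7 matches no listed pattern, and upper {-5/3, -1/2} holds no stopper.

The tell: t_0 being 2, the running product (C = 2, x = -5/7) telescopes to a rising factorial.
Step ratio: r(k) = (-5/7) * (k-5/3) (k-1/2) / [(k-1/3) (k+1)] - rational; roots negated = parameters, x = (-5/7), C = 2.


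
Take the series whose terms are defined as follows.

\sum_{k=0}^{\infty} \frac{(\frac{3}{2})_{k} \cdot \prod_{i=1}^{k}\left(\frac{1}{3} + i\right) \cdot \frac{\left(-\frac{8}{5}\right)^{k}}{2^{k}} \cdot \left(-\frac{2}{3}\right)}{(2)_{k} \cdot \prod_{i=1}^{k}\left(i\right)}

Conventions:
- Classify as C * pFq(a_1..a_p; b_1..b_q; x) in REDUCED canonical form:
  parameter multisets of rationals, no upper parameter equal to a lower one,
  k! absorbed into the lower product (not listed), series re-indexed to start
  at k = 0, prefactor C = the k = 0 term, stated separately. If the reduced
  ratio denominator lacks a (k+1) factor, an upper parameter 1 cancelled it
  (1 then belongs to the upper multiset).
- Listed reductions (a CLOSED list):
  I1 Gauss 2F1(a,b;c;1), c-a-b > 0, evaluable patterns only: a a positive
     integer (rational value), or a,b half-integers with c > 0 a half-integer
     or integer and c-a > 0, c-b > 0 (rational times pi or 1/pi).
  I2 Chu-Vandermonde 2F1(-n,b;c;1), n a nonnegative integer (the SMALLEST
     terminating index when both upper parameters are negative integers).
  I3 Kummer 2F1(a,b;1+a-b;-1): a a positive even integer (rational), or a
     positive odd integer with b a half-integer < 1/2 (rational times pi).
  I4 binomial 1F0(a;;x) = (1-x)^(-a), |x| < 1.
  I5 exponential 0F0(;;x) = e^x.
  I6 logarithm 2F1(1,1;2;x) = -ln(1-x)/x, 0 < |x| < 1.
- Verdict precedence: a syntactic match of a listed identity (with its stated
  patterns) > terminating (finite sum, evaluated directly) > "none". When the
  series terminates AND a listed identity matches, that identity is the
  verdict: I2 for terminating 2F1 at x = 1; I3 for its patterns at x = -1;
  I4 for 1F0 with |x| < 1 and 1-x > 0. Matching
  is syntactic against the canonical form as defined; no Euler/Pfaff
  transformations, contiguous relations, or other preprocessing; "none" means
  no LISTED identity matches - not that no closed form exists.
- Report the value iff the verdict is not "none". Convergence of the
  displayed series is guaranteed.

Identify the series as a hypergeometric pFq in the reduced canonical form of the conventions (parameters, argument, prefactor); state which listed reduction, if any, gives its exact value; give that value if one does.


The series (x = -\frac{4}{5}) is 2F1: upper {\frac{4}{3}, \frac{3}{2}}, lower {2}, prefactor -\frac{2}{3}. Verdict: no listed reduction: x = -\frac{4}{5} and upper {\frac{4}{3}, \frac{3}{2}} fail every I1-I6 pattern.

Key step: t_0 being -\frac{2}{3}, the two k-th powers (prefactor -2/3) combine into one argument.
Term ratio: r(k) = -\frac{4}{5} * (k+\frac{4}{3}) (k+\frac{3}{2}) / [(k+2) (k+1)] - poly over poly, x = -\frac{4}{5} from leading terms; C = -\frac{2}{3} at k = 0.


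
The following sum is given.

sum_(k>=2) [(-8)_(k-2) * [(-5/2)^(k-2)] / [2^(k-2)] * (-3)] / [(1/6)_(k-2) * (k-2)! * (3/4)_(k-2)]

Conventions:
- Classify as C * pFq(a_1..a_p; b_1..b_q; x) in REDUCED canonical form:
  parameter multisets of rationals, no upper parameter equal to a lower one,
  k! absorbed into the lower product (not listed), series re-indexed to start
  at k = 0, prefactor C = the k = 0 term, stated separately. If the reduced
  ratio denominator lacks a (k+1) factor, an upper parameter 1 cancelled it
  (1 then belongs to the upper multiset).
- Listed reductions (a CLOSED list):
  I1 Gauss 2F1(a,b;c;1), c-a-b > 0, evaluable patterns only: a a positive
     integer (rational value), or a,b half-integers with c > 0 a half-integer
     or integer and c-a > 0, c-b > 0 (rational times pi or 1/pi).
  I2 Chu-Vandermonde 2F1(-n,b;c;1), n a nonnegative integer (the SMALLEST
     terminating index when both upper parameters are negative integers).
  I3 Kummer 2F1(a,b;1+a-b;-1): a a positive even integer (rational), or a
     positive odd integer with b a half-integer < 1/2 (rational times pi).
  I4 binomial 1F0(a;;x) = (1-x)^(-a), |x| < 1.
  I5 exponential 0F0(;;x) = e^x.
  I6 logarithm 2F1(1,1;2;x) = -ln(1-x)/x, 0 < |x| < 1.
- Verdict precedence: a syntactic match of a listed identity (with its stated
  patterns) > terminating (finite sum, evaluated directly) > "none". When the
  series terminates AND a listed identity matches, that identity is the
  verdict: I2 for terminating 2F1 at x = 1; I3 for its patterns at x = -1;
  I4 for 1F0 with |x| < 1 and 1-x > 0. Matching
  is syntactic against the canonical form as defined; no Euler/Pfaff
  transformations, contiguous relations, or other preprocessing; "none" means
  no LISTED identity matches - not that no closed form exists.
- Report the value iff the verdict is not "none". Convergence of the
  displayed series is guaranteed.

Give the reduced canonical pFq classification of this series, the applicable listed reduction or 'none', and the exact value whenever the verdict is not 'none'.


Canonical form: C = -3 times 1F2 with upper {-8}, lower {1/6, 3/4}, x = -5/4. Verdict: terminating - no listed pattern fits, but -8 in the upper list cuts the series at k = 8; direct evaluation. Its exact value is -89213444700594453/88953025232071.

First insight: t_0 = -3 here, and the two k-th powers (C = -3, x = -5/4) combine into one argument.
Term ratio: r(k) = (-5/4) * (k-8) / [(k+1/6) (k+3/4) (k+1)] - poly over poly, x = (-5/4) from leading terms; C = -3 at k = 0.


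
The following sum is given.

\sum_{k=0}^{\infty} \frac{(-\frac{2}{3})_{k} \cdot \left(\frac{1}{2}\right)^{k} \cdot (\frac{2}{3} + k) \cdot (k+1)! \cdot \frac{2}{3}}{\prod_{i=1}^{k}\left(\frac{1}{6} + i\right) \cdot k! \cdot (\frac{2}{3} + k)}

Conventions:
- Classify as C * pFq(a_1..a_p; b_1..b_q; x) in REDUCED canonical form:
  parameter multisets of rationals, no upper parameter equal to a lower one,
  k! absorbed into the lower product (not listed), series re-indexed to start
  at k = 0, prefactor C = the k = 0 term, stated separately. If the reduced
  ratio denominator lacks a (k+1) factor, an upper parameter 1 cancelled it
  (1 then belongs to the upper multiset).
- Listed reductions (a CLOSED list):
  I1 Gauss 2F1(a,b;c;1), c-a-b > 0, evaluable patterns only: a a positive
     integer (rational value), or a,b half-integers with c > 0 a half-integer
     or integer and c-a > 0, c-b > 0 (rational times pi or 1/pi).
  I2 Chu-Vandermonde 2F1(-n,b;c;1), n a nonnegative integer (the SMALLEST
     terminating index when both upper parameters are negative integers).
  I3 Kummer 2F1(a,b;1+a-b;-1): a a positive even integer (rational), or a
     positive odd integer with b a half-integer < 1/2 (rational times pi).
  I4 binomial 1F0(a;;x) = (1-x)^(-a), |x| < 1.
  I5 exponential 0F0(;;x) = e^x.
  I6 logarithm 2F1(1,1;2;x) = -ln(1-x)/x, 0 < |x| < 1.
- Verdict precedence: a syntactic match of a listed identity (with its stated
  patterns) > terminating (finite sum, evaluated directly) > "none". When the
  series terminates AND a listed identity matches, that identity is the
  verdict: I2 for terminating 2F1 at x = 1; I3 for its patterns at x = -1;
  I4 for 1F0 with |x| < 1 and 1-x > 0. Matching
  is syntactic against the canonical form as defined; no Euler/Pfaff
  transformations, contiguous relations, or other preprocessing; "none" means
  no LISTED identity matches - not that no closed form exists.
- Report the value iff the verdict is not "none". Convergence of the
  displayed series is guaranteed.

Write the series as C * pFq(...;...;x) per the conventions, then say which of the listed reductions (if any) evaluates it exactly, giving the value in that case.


Canonical form: C = \frac{2}{3} times 2F1 with upper {-\frac{2}{3}, 2}, lower {\frac{7}{6}}, x = \frac{1}{2}. Verdict: none. Every listed pattern misses the 2F1 form at \frac{1}{2}, upper {-\frac{2}{3}, 2}.

Key observation: t_0 = \frac{2}{3} here, and the lower running product (C = 2/3) is a rising factorial.
Consecutive-term ratio: r(k) = \frac{1}{2} * (k-\frac{2}{3}) (k+2) / [(k+\frac{7}{6}) (k+1)] - poly over poly, x = \frac{1}{2} from leading terms; C = \frac{2}{3} at k = 0.


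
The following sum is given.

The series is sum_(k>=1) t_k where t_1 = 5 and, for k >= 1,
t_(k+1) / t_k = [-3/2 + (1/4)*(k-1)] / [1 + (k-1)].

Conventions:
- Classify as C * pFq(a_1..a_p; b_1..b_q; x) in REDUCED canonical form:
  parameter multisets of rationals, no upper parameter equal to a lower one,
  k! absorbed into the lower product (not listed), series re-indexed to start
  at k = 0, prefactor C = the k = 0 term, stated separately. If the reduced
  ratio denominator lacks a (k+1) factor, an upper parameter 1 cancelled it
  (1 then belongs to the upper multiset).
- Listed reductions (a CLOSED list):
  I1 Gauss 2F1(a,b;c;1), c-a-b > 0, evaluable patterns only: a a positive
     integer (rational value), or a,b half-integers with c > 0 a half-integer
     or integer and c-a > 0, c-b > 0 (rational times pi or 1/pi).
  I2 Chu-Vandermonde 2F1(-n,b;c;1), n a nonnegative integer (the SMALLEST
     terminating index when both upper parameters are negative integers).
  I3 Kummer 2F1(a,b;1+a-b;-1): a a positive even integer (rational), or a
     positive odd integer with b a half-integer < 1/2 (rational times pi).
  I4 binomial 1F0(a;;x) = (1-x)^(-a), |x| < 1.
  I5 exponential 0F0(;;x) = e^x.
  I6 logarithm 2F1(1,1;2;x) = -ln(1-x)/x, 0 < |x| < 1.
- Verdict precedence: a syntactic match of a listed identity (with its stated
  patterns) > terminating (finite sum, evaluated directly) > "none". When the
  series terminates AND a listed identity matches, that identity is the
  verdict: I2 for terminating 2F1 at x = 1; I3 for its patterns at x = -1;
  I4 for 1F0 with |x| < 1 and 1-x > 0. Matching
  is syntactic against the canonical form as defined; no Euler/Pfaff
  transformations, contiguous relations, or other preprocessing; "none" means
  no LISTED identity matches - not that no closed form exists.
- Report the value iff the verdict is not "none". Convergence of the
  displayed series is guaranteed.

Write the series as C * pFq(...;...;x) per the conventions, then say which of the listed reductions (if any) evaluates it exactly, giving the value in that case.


First insight: t_0 = 5 here, and factor the ratio over Q (C = 5): negated roots = parameters.
Ratio: r(k) = (1/4) * (k-6) / [(k+1)] - rational in k, leading ratio (1/4); with t_0 = 5, classification follows.

This is 5 * 1F0(-6; -; 1/4) in reduced canonical form. Verdict: the I4 binomial reduction applies (the 1F0 binomial series: exponent 6, x = 1/4). Sum: 3645/4096.


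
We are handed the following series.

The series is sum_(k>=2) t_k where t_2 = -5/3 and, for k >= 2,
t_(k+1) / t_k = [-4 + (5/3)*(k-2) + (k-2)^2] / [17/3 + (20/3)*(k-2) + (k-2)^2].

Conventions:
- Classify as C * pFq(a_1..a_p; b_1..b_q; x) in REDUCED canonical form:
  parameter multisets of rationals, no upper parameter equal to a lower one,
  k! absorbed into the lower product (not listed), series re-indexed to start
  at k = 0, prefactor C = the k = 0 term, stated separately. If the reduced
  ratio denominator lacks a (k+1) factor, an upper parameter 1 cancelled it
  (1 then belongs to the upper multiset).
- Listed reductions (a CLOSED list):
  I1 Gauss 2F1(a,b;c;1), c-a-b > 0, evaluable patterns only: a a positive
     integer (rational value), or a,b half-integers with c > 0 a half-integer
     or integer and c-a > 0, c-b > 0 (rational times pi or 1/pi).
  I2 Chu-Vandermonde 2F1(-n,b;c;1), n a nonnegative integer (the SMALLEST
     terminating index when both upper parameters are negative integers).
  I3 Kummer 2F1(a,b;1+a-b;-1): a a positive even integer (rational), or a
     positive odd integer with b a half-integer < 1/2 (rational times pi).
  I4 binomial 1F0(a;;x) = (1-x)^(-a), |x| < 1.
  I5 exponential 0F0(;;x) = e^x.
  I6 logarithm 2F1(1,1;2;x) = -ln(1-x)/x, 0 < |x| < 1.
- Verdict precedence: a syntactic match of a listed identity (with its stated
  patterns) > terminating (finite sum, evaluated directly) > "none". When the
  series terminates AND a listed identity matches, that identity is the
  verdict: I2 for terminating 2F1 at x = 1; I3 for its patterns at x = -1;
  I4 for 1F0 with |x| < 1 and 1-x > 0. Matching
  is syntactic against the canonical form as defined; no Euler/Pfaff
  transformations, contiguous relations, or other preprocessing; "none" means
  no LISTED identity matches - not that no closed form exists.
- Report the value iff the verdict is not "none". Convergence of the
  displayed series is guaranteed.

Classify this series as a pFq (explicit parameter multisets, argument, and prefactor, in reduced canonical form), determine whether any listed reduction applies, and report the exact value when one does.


With C = -5/3: the canonical form is 2F1(-4/3, 3; 17/3; 1). Verdict: the Gauss summation I1 applies (x = 1: the Gamma ratio telescopes since c-a-b = 4 > 0 and a = 3 in Z>0). Hence: -154/243.

Structural cue: t_0 = -5/3 here, and the expanded ratio factors over Q; prefactor -5/3, roots give parameters.
Consecutive-term ratio: r(k) = 1 * (k-4/3) (k+3) / [(k+17/3) (k+1)] - rational in k, leading ratio 1; with t_0 = -5/3, classification follows.


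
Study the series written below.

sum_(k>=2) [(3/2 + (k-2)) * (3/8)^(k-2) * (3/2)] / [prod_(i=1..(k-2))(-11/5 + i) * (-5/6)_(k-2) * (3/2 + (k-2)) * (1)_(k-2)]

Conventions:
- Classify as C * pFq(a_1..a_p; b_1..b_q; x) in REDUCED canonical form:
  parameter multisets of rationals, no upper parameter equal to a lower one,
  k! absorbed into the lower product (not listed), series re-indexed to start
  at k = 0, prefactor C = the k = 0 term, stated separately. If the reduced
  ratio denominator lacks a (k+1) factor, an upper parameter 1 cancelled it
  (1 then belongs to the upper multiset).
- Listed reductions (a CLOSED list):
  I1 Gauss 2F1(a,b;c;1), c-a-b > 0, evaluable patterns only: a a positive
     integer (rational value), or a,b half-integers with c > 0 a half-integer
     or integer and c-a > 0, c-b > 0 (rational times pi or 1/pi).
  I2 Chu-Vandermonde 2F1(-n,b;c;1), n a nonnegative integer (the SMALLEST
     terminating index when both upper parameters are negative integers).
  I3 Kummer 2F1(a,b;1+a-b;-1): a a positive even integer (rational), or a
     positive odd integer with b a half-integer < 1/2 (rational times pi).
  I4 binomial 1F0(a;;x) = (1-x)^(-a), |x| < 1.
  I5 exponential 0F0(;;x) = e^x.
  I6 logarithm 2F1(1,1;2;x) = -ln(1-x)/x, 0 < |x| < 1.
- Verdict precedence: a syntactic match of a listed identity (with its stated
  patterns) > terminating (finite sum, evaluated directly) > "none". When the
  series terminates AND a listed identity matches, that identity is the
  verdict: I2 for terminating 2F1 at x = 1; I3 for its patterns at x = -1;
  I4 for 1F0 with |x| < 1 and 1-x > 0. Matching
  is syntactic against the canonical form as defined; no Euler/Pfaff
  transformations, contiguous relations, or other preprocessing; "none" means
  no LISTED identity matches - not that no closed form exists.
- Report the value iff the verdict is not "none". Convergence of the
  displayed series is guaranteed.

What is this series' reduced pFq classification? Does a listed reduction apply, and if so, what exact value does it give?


At argument 3/8: a 0F2 with upper {-}, lower {-6/5, -5/6}, scaled by C = 3/2. Verdict: none - this 0F2 at x = 3/8 matches no listed pattern, and upper {-} holds no stopper.

Key step: t_0 = 3/2 here, and (1)_k (C = 3/2, x = 3/8) is k! itself.
Term ratio: r(k) = (3/8) * 1 / [(k-6/5) (k-5/6) (k+1)] - rational in k. x = (3/8); t_0 = 3/2; negate the roots.


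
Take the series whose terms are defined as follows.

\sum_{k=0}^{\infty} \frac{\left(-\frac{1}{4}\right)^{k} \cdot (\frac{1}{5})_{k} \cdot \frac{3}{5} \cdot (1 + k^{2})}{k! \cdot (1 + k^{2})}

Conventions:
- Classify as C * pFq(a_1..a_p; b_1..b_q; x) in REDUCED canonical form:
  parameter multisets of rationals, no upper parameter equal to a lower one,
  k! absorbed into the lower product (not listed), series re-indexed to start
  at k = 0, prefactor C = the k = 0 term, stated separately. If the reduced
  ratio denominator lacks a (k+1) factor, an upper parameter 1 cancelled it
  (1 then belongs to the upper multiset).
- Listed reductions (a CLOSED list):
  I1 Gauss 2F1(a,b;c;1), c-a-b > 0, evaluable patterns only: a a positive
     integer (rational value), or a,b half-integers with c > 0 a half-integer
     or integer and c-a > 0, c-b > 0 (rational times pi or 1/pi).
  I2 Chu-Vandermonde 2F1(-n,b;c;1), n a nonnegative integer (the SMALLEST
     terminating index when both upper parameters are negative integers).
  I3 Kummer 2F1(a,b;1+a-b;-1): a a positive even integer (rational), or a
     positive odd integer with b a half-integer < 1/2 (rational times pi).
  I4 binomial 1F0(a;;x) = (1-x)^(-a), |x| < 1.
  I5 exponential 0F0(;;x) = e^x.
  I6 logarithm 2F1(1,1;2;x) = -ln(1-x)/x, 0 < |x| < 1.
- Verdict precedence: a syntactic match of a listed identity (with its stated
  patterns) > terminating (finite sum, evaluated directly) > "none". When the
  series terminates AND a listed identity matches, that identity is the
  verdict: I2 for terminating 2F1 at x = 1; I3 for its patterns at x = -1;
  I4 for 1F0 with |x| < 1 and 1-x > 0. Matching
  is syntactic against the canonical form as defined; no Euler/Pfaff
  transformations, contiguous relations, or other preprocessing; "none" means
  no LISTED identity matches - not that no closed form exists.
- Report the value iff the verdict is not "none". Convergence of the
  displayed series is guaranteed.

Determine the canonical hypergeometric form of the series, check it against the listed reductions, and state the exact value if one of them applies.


Prefactor \frac{3}{5}, argument -\frac{1}{4}: 1F0 with upper {\frac{1}{5}} over lower {-}. Verdict (x = -\frac{1}{4}): the binomial series (I4) applies (the 1F0 binomial series: exponent -1/5, x = -\frac{1}{4}). Value: \frac{3}{5} \cdot \left(\frac{5}{4}\right)^{-\frac{1}{5}}.

Key observation: with t_0 = \frac{3}{5}, the factor k^2 + 1 cancels (top and bottom), leaving C = 3/5, x = -1/4.
Adjacent-term ratio: r(k) = -\frac{1}{4} * (k+\frac{1}{5}) / [(k+1)] - rational in k. x = -\frac{1}{4}; t_0 = \frac{3}{5}; negate the roots.


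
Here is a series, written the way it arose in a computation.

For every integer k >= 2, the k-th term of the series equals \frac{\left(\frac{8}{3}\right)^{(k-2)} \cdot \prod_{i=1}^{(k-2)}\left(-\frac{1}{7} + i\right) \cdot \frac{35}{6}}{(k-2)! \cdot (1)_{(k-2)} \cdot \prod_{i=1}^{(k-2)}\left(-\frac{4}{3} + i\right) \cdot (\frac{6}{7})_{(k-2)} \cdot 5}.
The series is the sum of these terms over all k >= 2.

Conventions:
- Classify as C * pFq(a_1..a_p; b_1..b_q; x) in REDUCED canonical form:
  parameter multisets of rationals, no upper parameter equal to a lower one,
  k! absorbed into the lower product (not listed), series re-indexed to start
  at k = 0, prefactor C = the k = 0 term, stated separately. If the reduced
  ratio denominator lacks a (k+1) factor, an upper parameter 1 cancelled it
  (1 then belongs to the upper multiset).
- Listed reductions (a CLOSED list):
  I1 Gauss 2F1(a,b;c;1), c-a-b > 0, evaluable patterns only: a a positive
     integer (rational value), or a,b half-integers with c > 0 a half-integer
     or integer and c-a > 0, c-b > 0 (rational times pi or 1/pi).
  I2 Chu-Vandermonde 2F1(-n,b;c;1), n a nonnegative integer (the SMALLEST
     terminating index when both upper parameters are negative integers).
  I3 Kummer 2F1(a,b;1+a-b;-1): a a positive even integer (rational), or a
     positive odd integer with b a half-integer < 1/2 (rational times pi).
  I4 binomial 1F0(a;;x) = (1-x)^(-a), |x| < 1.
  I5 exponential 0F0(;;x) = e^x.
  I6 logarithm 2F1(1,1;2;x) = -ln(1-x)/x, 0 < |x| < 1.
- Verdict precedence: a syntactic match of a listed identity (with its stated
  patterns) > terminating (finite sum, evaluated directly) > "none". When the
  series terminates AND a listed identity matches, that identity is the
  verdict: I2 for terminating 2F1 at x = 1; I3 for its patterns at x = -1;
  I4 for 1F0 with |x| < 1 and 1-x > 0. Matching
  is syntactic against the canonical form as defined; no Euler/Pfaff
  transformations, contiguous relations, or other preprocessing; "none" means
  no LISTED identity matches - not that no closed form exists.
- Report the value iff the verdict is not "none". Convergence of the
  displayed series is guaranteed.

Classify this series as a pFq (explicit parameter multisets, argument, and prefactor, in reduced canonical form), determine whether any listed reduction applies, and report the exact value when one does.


Key step: t_0 = \frac{7}{6} here, and the parameter 6/7 appears in both the upper and lower lists and cancels.
Term ratio: r(k) = \frac{8}{3} * 1 / [(k-\frac{1}{3}) (k+1) (k+1)] ; factor over Q: parameters, x = \frac{8}{3}, and C = \frac{7}{6}.

Canonical form: C = \frac{7}{6} times 0F2 with upper {-}, lower {-\frac{1}{3}, 1}, x = \frac{8}{3}. Verdict: none. No listed pattern accepts 0F2(-; -\frac{1}{3}, 1; \frac{8}{3}).


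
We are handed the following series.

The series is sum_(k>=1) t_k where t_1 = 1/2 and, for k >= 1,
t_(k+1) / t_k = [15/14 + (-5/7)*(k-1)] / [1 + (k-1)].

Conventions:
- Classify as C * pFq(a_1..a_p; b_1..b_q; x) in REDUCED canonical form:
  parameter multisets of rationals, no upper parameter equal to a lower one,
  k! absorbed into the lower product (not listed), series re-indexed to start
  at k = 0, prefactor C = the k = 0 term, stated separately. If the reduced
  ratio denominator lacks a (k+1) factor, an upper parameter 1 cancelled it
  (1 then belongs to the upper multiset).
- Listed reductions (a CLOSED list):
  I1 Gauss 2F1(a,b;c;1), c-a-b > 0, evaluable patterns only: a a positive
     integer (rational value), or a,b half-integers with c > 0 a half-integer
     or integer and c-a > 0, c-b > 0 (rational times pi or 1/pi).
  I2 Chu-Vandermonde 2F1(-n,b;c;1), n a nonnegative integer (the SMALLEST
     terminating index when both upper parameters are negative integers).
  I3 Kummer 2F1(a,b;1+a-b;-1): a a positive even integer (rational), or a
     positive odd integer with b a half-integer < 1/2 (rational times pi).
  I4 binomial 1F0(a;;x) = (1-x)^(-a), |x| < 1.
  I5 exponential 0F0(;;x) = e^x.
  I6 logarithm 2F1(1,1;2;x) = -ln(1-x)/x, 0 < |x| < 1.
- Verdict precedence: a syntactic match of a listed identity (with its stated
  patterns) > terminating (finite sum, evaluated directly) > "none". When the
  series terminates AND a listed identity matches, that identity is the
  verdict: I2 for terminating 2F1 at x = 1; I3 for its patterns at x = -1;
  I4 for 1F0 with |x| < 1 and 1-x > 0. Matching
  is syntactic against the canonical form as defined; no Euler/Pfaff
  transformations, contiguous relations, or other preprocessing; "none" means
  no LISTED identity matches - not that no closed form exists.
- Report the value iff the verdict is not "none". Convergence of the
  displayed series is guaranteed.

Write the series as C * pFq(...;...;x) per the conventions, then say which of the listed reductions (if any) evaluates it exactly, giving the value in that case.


x = -5/7 here; the reduced form reads 1F0, upper {-3/2}, lower {-}, C = 1/2. Verdict: this is binomial (I4) (the 1F0 binomial series: exponent 3/2, x = -5/7). Sum: (1/2) * (12/7)^(3/2).

First insight: t_0 being 1/2, roots of the ratio polynomials (C = 1/2) are the negated parameters.
Step ratio: r(k) = (-5/7) * (k-3/2) / [(k+1)] - rational in k. x = (-5/7); t_0 = 1/2; negate the roots.
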